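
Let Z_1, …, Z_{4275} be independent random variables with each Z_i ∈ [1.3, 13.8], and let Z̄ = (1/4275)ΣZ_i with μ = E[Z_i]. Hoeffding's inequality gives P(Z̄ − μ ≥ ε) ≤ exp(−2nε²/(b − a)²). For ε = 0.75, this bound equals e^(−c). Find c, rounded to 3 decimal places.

c = 2nε²/(b − a)² = 2·4275·0.75² / 12.5² = 30.7800.

30.780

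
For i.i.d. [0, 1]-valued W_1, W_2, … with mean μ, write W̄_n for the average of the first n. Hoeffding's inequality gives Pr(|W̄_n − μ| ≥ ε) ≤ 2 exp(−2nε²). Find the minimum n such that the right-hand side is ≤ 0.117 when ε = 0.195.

Require 2·exp(−2nε²) ≤ 0.117, i.e. 2nε² ≥ ln(2/0.117) = 2.838729.
So n ≥ 2.838729 / (2·0.195²) = 37.327.
The smallest integer n is 38.

38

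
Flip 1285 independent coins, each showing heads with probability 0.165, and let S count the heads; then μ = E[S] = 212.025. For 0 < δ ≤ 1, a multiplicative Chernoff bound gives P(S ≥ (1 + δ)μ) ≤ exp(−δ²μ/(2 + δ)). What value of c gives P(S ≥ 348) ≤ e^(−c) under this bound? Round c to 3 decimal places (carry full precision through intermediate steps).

Write 348 = (1 + δ)μ, so δ = 348/212.025 − 1 = 0.6413159…
Then the exponent is δ²μ/(2 + δ) = (348 − μ)² / (μ·(2 + δ)) = 33.014956.

33.015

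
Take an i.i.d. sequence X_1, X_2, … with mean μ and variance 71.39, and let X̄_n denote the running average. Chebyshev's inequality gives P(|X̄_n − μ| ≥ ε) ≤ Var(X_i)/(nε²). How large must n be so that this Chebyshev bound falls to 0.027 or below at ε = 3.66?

198

Require 71.39/(n·3.66²) ≤ 0.027, i.e. n ≥ 71.39/(0.027·3.66²) = 197.384.
The smallest integer n is 198.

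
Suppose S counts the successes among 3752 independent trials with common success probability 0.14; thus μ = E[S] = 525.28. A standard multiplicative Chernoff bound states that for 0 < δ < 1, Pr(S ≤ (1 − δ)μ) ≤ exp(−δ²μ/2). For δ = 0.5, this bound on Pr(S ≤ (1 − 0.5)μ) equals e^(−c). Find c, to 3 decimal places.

65.660

c = δ²μ/2 = 0.5²·525.28/2 = 65.6600.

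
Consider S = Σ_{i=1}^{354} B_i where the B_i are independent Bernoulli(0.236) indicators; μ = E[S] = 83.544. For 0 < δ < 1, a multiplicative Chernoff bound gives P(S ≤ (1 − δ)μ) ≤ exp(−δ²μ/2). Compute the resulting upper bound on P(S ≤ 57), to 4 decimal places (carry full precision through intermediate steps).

Write 57 = (1 − δ)μ, so δ = 1 − 57/83.544 = 0.3177248…
Then the exponent is δ²μ/2 = (μ − 57)²/(2μ) = 4.216843.
Bound = exp(−4.216843) = 0.01475.

0.0147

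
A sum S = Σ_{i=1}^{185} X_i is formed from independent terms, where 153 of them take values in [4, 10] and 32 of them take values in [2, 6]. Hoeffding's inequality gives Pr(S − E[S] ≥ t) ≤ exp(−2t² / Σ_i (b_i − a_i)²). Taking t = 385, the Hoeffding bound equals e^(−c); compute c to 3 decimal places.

Σ(b_i − a_i)² = 153·6² + 32·4² = 6020.
c = 2t² / 6020 = 2·385² / 6020 = 49.2442.

49.244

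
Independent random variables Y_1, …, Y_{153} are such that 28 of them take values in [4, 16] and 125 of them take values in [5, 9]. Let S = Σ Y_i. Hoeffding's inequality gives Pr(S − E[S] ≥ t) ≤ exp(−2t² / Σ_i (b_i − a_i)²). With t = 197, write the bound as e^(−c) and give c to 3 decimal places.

12.868

Σ(b_i − a_i)² = 28·12² + 125·4² = 6032.
c = 2t² / 6032 = 2·197² / 6032 = 12.8677.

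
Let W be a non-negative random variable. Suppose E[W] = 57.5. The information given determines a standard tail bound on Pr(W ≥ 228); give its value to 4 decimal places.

Only the mean of a non-negative variable is known, so Markov's inequality is the applicable tail bound.
Markov's inequality: for a non-negative random variable, Pr(W ≥ a) ≤ E[W]/a.
Here E[W] = 57.5 and a = 228, so the bound is 57.5/228 = 0.2522.

0.2522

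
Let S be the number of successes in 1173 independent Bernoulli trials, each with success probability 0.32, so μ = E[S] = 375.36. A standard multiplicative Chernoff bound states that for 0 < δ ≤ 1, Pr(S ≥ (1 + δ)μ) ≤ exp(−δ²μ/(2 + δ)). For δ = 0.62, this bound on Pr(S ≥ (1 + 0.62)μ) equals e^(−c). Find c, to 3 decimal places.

55.072

c = δ²μ/(2 + δ) = 0.62²·375.36/(2 + 0.62) = 55.0719.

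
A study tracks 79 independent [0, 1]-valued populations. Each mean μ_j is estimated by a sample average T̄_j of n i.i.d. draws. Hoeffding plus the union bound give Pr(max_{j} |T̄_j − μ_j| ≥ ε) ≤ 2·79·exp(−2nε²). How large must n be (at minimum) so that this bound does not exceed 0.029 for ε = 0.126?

271

Need 2·79·exp(−2nε²) ≤ 0.029, i.e. exp(−2nε²) ≤ 0.029/158.
So 2nε² ≥ ln(158/0.029) = 8.603054.
Hence n ≥ 8.603054/(2·0.126²) = 270.945.
The smallest integer n is 271.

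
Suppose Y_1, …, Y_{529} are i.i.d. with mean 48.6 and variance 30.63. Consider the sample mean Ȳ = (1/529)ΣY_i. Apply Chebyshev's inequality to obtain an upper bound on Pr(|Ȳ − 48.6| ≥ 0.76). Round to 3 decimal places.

0.100

Var(Ȳ) = Var(Y_i)/n = 30.63/529 = 0.057902.
Chebyshev: Pr(|Ȳ − 48.6| ≥ 0.76) ≤ Var(Ȳ)/(0.76)² = 30.63/(529·0.76²) = 0.1002.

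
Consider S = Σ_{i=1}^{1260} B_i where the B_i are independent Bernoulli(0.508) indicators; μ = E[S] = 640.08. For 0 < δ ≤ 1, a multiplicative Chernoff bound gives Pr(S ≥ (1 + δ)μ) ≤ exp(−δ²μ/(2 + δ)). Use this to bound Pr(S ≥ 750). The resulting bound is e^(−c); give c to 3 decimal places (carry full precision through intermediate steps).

8.692

Write 750 = (1 + δ)μ, so δ = 750/640.08 − 1 = 0.1717285…
Then the exponent is δ²μ/(2 + δ) = (750 − μ)² / (μ·(2 + δ)) = 8.691878.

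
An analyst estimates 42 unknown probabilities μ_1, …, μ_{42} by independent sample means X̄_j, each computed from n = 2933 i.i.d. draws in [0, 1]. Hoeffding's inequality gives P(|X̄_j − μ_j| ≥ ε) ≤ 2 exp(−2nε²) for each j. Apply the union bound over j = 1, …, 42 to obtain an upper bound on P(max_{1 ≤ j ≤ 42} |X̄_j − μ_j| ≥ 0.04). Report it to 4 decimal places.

Per-experiment Hoeffding bound: 2·exp(−2·2933·0.04²) = 2·exp(−9.38560) = 0.00016785.
Union bound over 42 events: 42·0.00016785 = 0.00705.

0.0070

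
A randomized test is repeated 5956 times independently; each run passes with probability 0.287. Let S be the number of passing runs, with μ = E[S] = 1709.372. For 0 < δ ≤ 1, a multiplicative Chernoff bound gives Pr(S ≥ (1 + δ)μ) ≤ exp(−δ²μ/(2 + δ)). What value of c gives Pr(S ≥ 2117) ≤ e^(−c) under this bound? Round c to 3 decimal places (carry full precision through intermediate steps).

Write 2117 = (1 + δ)μ, so δ = 2117/1709.372 − 1 = 0.2384665…
Then the exponent is δ²μ/(2 + δ) = (2117 − μ)² / (μ·(2 + δ)) = 43.425100.

43.425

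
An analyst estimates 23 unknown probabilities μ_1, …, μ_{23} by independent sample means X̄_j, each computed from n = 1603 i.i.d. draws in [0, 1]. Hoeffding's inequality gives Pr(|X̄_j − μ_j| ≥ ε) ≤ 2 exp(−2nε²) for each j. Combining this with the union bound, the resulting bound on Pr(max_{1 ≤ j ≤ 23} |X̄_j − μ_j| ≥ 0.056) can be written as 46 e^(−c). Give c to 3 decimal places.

10.054

Union bound over the 23 events: Pr(max_{1 ≤ j ≤ 23} |X̄_j − μ_j| ≥ 0.056) ≤ 23·2·exp(−2nε²) = 46 exp(−2·1603·0.056²).
So c = 2·1603·0.056² = 10.0540.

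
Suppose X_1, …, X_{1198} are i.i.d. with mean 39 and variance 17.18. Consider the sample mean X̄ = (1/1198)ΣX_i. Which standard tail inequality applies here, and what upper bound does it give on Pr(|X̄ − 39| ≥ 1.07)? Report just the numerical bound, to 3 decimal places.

With mean and variance of each term known, Chebyshev's inequality bounds the deviation of the sum (or sample mean).
Var(X̄) = Var(X_i)/n = 17.18/1198 = 0.014341.
Chebyshev: Pr(|X̄ − 39| ≥ 1.07) ≤ Var(X̄)/(1.07)² = 17.18/(1198·1.07²) = 0.0125.

0.013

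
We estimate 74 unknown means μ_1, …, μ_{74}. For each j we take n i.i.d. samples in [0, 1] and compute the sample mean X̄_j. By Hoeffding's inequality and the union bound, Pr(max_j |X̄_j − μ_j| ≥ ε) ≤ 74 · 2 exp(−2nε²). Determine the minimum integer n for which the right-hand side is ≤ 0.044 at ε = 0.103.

Need 2·74·exp(−2nε²) ≤ 0.044, i.e. exp(−2nε²) ≤ 0.044/148.
So 2nε² ≥ ln(148/0.044) = 8.120778.
Hence n ≥ 8.120778/(2·0.103²) = 382.731.
The smallest integer n is 383.

383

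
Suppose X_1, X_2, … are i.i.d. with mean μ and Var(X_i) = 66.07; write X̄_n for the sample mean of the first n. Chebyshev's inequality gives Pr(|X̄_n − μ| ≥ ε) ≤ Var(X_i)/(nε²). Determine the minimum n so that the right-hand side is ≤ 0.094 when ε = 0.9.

868

Require 66.07/(n·0.9²) ≤ 0.094, i.e. n ≥ 66.07/(0.094·0.9²) = 867.744.
The smallest integer n is 868.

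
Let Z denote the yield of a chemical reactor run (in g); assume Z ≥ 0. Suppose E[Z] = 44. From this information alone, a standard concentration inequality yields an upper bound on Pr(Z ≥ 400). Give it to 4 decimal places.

0.1100

Only the mean of a non-negative variable is known, so Markov's inequality is the applicable tail bound.
Markov's inequality: for a non-negative random variable, Pr(Z ≥ a) ≤ E[Z]/a.
Here E[Z] = 44 and a = 400, so the bound is 44/400 = 0.1100.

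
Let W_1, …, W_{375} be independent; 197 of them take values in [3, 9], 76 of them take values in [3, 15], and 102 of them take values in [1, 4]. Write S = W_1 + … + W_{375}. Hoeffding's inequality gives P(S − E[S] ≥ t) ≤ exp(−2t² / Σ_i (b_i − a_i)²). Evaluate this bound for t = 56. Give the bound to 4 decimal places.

Σ(b_i − a_i)² = 197·6² + 76·12² + 102·3² = 18954.
Exponent = 2·56² / 18954 = 0.33091.
Bound = exp(−0.33091) = 0.71827.

0.7183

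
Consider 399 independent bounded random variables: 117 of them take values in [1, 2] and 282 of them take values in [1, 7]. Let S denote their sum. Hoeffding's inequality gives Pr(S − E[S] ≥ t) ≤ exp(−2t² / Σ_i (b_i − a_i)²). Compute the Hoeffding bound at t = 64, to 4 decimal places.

Σ(b_i − a_i)² = 117·1² + 282·6² = 10269.
Exponent = 2·64² / 10269 = 0.79774.
Bound = exp(−0.79774) = 0.45035.

0.4503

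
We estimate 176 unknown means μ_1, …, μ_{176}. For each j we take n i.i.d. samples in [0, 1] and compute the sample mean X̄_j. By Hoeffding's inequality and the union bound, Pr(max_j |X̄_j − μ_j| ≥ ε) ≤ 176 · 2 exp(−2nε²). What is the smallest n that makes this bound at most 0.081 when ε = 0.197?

Need 2·176·exp(−2nε²) ≤ 0.081, i.e. exp(−2nε²) ≤ 0.081/352.
So 2nε² ≥ ln(352/0.081) = 8.376937.
Hence n ≥ 8.376937/(2·0.197²) = 107.925.
The smallest integer n is 108.

108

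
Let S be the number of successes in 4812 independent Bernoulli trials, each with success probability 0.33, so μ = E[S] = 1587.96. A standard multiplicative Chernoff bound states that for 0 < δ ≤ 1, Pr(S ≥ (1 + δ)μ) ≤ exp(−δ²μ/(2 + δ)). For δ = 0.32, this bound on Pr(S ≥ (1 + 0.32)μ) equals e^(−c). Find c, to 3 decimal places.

70.089

c = δ²μ/(2 + δ) = 0.32²·1587.96/(2 + 0.32) = 70.0893.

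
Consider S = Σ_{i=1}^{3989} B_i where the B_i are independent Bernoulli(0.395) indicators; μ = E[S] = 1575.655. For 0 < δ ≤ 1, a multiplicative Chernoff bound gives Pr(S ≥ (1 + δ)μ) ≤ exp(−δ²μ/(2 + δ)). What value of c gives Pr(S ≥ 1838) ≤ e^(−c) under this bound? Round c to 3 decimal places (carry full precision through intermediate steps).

20.162

Write 1838 = (1 + δ)μ, so δ = 1838/1575.655 − 1 = 0.166499…
Then the exponent is δ²μ/(2 + δ) = (1838 − μ)² / (μ·(2 + δ)) = 20.161645.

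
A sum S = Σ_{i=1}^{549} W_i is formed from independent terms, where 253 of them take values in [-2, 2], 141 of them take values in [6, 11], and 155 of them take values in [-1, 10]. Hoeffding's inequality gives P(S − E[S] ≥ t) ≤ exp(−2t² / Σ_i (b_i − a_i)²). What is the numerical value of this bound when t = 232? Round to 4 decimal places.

Σ(b_i − a_i)² = 253·4² + 141·5² + 155·11² = 26328.
Exponent = 2·232² / 26328 = 4.08873.
Bound = exp(−4.08873) = 0.01676.

0.0168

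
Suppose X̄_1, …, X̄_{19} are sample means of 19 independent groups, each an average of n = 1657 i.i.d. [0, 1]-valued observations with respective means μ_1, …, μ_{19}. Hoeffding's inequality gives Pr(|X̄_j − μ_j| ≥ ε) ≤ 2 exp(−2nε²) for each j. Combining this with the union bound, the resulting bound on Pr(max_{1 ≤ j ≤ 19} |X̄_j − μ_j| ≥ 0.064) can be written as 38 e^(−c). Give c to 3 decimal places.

Union bound over the 19 events: Pr(max_{1 ≤ j ≤ 19} |X̄_j − μ_j| ≥ 0.064) ≤ 19·2·exp(−2nε²) = 38 exp(−2·1657·0.064²).
So c = 2·1657·0.064² = 13.5741.

13.574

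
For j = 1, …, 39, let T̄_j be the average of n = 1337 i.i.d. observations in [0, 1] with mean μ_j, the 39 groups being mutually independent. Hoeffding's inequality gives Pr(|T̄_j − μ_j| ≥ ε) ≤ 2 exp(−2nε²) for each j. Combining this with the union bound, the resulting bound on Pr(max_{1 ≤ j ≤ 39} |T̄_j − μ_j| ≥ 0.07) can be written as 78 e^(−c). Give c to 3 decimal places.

13.103

Union bound over the 39 events: Pr(max_{1 ≤ j ≤ 39} |T̄_j − μ_j| ≥ 0.07) ≤ 39·2·exp(−2nε²) = 78 exp(−2·1337·0.07²).
So c = 2·1337·0.07² = 13.1026.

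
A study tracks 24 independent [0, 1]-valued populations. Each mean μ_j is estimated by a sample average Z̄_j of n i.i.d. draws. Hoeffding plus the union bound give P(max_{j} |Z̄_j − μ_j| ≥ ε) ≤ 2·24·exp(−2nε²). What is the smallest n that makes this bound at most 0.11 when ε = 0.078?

Need 2·24·exp(−2nε²) ≤ 0.11, i.e. exp(−2nε²) ≤ 0.11/48.
So 2nε² ≥ ln(48/0.11) = 6.078476.
Hence n ≥ 6.078476/(2·0.078²) = 499.546.
The smallest integer n is 500.

500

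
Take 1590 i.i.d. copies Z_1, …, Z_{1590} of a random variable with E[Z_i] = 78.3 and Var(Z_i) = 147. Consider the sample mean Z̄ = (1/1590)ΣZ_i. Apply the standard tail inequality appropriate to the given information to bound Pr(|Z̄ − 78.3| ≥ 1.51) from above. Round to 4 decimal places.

0.0405

With mean and variance of each term known, Chebyshev's inequality bounds the deviation of the sum (or sample mean).
Var(Z̄) = Var(Z_i)/n = 147/1590 = 0.092453.
Chebyshev: Pr(|Z̄ − 78.3| ≥ 1.51) ≤ Var(Z̄)/(1.51)² = 147/(1590·1.51²) = 0.0405.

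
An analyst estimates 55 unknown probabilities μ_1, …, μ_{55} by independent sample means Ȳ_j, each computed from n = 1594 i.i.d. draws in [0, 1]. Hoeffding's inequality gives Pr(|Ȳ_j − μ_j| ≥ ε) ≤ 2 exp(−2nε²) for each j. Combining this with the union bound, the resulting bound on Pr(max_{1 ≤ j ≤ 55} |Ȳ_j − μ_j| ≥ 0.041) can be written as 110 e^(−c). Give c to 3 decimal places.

5.359

Union bound over the 55 events: Pr(max_{1 ≤ j ≤ 55} |Ȳ_j − μ_j| ≥ 0.041) ≤ 55·2·exp(−2nε²) = 110 exp(−2·1594·0.041²).
So c = 2·1594·0.041² = 5.3590.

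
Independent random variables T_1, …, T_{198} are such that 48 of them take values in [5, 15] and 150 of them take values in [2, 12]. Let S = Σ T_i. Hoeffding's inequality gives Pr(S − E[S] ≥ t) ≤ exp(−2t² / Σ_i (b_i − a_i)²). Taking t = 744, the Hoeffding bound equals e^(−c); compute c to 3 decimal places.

55.913

Σ(b_i − a_i)² = 48·10² + 150·10² = 19800.
c = 2t² / 19800 = 2·744² / 19800 = 55.9127.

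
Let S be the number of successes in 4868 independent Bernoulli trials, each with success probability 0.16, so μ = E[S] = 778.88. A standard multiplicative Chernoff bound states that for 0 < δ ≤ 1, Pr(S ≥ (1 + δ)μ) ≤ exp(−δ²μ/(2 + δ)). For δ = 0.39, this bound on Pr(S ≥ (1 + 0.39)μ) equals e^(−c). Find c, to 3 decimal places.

c = δ²μ/(2 + δ) = 0.39²·778.88/(2 + 0.39) = 49.5681.

49.568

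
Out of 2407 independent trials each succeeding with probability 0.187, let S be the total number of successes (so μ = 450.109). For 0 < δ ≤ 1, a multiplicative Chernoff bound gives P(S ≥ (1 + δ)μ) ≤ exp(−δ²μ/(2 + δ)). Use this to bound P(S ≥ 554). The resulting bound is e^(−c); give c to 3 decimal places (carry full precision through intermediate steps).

Write 554 = (1 + δ)μ, so δ = 554/450.109 − 1 = 0.230813…
Then the exponent is δ²μ/(2 + δ) = (554 − μ)² / (μ·(2 + δ)) = 10.749172.

10.749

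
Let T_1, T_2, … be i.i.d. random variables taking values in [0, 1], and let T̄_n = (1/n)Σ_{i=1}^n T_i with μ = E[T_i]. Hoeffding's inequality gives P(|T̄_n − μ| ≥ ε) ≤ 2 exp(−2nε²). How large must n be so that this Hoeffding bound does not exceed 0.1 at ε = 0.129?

91

Require 2·exp(−2nε²) ≤ 0.1, i.e. 2nε² ≥ ln(2/0.1) = 2.995732.
So n ≥ 2.995732 / (2·0.129²) = 90.011.
The smallest integer n is 91.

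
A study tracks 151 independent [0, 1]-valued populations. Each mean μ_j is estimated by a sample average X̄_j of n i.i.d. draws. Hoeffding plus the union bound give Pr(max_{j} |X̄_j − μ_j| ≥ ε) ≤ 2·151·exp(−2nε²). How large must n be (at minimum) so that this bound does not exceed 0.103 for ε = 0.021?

9052

Need 2·151·exp(−2nε²) ≤ 0.103, i.e. exp(−2nε²) ≤ 0.103/302.
So 2nε² ≥ ln(302/0.103) = 7.983453.
Hence n ≥ 7.983453/(2·0.021²) = 9051.534.
The smallest integer n is 9052.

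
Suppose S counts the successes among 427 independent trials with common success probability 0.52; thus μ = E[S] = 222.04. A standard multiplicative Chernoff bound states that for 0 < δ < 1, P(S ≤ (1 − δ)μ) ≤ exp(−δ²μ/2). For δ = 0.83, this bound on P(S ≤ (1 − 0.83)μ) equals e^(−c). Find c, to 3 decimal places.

c = δ²μ/2 = 0.83²·222.04/2 = 76.4817.

76.482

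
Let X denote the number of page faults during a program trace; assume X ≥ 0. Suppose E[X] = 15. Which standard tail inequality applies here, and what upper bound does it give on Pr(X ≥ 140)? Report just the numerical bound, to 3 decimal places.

Only the mean of a non-negative variable is known, so Markov's inequality is the applicable tail bound.
Markov's inequality: for a non-negative random variable, Pr(X ≥ a) ≤ E[X]/a.
Here E[X] = 15 and a = 140, so the bound is 15/140 = 0.1071.

0.107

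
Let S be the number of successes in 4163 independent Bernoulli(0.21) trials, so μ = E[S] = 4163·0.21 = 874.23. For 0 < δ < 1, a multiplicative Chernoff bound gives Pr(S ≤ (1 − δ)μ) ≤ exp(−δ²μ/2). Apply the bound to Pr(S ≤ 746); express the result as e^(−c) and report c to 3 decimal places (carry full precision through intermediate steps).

9.404

Write 746 = (1 − δ)μ, so δ = 1 − 746/874.23 = 0.1466776…
Then the exponent is δ²μ/2 = (μ − 746)²/(2μ) = 9.404237.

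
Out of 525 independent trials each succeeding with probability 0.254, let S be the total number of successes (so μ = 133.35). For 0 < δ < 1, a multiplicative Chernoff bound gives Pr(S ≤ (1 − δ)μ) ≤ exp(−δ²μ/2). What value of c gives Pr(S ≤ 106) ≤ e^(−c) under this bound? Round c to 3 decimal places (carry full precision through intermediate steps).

2.805

Write 106 = (1 − δ)μ, so δ = 1 − 106/133.35 = 0.2050994…
Then the exponent is δ²μ/2 = (μ − 106)²/(2μ) = 2.804734.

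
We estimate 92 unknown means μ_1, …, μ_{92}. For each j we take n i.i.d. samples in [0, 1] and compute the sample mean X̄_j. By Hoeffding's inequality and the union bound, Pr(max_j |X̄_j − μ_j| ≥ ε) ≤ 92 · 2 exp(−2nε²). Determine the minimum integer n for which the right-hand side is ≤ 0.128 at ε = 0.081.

555

Need 2·92·exp(−2nε²) ≤ 0.128, i.e. exp(−2nε²) ≤ 0.128/184.
So 2nε² ≥ ln(184/0.128) = 7.270661.
Hence n ≥ 7.270661/(2·0.081²) = 554.082.
The smallest integer n is 555.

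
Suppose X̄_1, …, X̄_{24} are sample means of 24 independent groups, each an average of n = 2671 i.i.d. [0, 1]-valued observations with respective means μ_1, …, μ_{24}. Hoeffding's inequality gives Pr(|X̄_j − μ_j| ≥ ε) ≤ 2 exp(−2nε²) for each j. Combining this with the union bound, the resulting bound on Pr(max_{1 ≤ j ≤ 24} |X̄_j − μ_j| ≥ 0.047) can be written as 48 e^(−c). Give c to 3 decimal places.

11.800

Union bound over the 24 events: Pr(max_{1 ≤ j ≤ 24} |X̄_j − μ_j| ≥ 0.047) ≤ 24·2·exp(−2nε²) = 48 exp(−2·2671·0.047²).
So c = 2·2671·0.047² = 11.8005.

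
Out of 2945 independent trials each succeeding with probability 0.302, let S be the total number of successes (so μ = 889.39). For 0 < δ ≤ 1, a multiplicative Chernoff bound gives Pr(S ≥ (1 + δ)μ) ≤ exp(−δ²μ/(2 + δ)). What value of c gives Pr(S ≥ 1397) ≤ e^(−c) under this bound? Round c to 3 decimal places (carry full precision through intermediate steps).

Write 1397 = (1 + δ)μ, so δ = 1397/889.39 − 1 = 0.5707395…
Then the exponent is δ²μ/(2 + δ) = (1397 − μ)² / (μ·(2 + δ)) = 112.696396.

112.696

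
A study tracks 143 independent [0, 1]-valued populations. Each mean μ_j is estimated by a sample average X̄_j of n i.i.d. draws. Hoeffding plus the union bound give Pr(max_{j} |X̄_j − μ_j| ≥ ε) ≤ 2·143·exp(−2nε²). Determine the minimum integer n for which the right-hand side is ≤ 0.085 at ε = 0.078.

Need 2·143·exp(−2nε²) ≤ 0.085, i.e. exp(−2nε²) ≤ 0.085/286.
So 2nε² ≥ ln(286/0.085) = 8.121096.
Hence n ≥ 8.121096/(2·0.078²) = 667.414.
The smallest integer n is 668.

668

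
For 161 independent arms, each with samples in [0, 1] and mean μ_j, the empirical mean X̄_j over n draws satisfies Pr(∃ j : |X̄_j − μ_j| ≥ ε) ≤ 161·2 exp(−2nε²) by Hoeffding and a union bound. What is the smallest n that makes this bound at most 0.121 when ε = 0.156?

163

Need 2·161·exp(−2nε²) ≤ 0.121, i.e. exp(−2nε²) ≤ 0.121/322.
So 2nε² ≥ ln(322/0.121) = 7.886516.
Hence n ≥ 7.886516/(2·0.156²) = 162.034.
The smallest integer n is 163.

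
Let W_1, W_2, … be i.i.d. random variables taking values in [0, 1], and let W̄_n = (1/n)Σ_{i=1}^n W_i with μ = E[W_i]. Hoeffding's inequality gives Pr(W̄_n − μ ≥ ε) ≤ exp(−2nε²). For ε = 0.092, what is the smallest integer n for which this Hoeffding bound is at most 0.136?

118

Require exp(−2nε²) ≤ 0.136, i.e. 2nε² ≥ ln(1/0.136) = 1.995100.
So n ≥ 1.995100 / (2·0.092²) = 117.858.
The smallest integer n is 118.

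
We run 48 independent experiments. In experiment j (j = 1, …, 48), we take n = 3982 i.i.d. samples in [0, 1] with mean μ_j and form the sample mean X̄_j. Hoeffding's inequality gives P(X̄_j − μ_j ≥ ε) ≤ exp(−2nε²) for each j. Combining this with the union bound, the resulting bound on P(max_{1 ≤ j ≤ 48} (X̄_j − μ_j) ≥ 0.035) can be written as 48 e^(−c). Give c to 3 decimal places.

Union bound over the 48 events: P(max_{1 ≤ j ≤ 48} (X̄_j − μ_j) ≥ 0.035) ≤ 48·exp(−2nε²) = 48 exp(−2·3982·0.035²).
So c = 2·3982·0.035² = 9.7559.

9.756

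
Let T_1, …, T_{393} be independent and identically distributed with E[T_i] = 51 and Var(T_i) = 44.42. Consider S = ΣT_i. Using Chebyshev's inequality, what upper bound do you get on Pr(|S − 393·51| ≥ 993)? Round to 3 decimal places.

0.018

Var(S) = n·Var(T_i) = 393·44.42 = 17457.06.
Chebyshev: Pr(|S − 393·51| ≥ 993) ≤ Var(S)/993² = 17457.06/986049 = 0.0177.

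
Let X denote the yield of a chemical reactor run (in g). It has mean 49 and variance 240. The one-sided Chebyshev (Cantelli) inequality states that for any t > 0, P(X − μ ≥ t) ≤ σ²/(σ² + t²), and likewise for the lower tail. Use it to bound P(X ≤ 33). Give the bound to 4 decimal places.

0.4839

Here σ² = 240 and t = 16, so σ² + t² = 496.
Cantelli's bound: 240/496 = 0.4839.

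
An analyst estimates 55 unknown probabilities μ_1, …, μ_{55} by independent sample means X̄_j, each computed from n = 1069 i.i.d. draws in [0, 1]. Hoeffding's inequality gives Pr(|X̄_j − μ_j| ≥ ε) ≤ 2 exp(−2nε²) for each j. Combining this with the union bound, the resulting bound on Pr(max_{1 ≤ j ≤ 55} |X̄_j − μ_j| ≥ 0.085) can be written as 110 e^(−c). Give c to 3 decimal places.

Union bound over the 55 events: Pr(max_{1 ≤ j ≤ 55} |X̄_j − μ_j| ≥ 0.085) ≤ 55·2·exp(−2nε²) = 110 exp(−2·1069·0.085²).
So c = 2·1069·0.085² = 15.4471.

15.447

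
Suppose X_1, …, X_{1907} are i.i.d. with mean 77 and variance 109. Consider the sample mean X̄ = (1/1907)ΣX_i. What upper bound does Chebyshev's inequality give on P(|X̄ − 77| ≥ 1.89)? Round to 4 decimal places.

Var(X̄) = Var(X_i)/n = 109/1907 = 0.057158.
Chebyshev: P(|X̄ − 77| ≥ 1.89) ≤ Var(X̄)/(1.89)² = 109/(1907·1.89²) = 0.0160.

0.0160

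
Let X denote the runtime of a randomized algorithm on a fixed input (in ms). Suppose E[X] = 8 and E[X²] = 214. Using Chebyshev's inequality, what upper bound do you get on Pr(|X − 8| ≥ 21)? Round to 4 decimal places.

0.3401

Var(X) = E[X²] − (E[X])² = 214 − 64 = 150.
Chebyshev's inequality: Pr(|X − μ| ≥ t) ≤ Var(X)/t² = 150/441 = 0.3401.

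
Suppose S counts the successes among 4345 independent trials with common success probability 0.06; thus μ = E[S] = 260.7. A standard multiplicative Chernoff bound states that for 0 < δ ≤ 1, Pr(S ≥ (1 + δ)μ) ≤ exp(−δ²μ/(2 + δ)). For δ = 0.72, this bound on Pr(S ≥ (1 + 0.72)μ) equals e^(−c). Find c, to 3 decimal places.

49.686

c = δ²μ/(2 + δ) = 0.72²·260.7/(2 + 0.72) = 49.6864.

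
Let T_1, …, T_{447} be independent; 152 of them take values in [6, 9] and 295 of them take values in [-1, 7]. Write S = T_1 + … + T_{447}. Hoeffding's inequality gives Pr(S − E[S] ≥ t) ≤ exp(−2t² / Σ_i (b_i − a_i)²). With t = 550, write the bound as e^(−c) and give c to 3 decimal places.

Σ(b_i − a_i)² = 152·3² + 295·8² = 20248.
c = 2t² / 20248 = 2·550² / 20248 = 29.8795.

29.879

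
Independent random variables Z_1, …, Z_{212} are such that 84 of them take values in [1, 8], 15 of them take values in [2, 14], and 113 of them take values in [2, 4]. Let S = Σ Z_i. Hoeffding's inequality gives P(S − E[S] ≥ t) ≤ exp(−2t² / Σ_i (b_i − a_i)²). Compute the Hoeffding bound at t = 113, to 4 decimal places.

Σ(b_i − a_i)² = 84·7² + 15·12² + 113·2² = 6728.
Exponent = 2·113² / 6728 = 3.79578.
Bound = exp(−3.79578) = 0.02247.

0.0225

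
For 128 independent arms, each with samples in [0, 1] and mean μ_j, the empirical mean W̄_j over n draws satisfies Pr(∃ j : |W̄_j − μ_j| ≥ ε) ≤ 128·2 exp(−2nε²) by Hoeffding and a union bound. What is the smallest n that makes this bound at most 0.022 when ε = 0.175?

Need 2·128·exp(−2nε²) ≤ 0.022, i.e. exp(−2nε²) ≤ 0.022/256.
So 2nε² ≥ ln(256/0.022) = 9.361890.
Hence n ≥ 9.361890/(2·0.175²) = 152.847.
The smallest integer n is 153.

153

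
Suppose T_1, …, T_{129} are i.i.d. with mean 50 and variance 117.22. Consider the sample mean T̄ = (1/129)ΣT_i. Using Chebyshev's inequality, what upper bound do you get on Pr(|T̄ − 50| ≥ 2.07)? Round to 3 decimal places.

0.212

Var(T̄) = Var(T_i)/n = 117.22/129 = 0.90868.
Chebyshev: Pr(|T̄ − 50| ≥ 2.07) ≤ Var(T̄)/(2.07)² = 117.22/(129·2.07²) = 0.2121.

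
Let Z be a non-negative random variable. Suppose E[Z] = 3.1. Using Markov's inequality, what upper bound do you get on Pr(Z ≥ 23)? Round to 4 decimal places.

0.1348

Markov's inequality: for a non-negative random variable, Pr(Z ≥ a) ≤ E[Z]/a.
Here E[Z] = 3.1 and a = 23, so the bound is 3.1/23 = 0.1348.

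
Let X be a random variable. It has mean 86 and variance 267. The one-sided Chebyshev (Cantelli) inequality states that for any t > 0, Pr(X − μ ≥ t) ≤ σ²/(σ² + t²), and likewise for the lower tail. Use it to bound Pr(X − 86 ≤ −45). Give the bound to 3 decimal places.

0.116

Here σ² = 267 and t = 45, so σ² + t² = 2292.
Cantelli's bound: 267/2292 = 0.1165.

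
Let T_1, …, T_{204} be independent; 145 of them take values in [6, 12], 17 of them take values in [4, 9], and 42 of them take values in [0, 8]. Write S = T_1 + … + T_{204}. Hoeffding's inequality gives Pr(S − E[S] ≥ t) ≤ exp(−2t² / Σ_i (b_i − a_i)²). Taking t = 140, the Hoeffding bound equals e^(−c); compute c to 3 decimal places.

Σ(b_i − a_i)² = 145·6² + 17·5² + 42·8² = 8333.
c = 2t² / 8333 = 2·140² / 8333 = 4.7042.

4.704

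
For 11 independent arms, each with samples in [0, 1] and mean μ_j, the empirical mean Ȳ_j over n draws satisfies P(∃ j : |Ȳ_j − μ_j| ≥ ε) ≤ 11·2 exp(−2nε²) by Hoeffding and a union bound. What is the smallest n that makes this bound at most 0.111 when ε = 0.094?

300

Need 2·11·exp(−2nε²) ≤ 0.111, i.e. exp(−2nε²) ≤ 0.111/22.
So 2nε² ≥ ln(22/0.111) = 5.289268.
Hence n ≥ 5.289268/(2·0.094²) = 299.302.
The smallest integer n is 300.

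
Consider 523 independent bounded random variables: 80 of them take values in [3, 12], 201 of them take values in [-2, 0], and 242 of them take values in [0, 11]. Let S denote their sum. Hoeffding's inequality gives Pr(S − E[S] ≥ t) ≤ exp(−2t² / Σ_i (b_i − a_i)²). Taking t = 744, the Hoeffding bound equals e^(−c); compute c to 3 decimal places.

Σ(b_i − a_i)² = 80·9² + 201·2² + 242·11² = 36566.
c = 2t² / 36566 = 2·744² / 36566 = 30.2760.

30.276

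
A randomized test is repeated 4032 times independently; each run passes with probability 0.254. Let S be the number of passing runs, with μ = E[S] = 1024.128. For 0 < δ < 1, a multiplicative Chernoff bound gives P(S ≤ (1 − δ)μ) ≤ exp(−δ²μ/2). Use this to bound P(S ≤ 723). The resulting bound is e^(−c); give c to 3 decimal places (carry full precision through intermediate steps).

44.271

Write 723 = (1 − δ)μ, so δ = 1 − 723/1024.128 = 0.2940336…
Then the exponent is δ²μ/2 = (μ − 723)²/(2μ) = 44.270869.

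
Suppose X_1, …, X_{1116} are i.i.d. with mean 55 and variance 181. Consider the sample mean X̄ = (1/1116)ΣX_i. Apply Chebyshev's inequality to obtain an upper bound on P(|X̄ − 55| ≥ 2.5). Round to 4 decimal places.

0.0259

Var(X̄) = Var(X_i)/n = 181/1116 = 0.16219.
Chebyshev: P(|X̄ − 55| ≥ 2.5) ≤ Var(X̄)/(2.5)² = 181/(1116·2.5²) = 0.0259.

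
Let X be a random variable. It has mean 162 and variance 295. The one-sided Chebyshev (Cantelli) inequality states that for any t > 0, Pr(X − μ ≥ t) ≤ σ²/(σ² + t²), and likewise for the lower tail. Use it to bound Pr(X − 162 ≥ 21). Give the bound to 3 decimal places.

Here σ² = 295 and t = 21, so σ² + t² = 736.
Cantelli's bound: 295/736 = 0.4008.

0.401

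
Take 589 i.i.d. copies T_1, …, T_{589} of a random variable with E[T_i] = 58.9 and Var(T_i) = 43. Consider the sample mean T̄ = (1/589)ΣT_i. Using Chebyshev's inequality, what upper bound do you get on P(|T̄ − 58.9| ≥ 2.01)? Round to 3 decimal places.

Var(T̄) = Var(T_i)/n = 43/589 = 0.073005.
Chebyshev: P(|T̄ − 58.9| ≥ 2.01) ≤ Var(T̄)/(2.01)² = 43/(589·2.01²) = 0.0181.

0.018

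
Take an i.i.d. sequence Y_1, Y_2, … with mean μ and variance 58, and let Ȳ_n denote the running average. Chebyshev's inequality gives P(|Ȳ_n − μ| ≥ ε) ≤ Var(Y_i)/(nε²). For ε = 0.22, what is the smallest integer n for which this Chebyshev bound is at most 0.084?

14267

Require 58/(n·0.22²) ≤ 0.084, i.e. n ≥ 58/(0.084·0.22²) = 14266.037.
The smallest integer n is 14267.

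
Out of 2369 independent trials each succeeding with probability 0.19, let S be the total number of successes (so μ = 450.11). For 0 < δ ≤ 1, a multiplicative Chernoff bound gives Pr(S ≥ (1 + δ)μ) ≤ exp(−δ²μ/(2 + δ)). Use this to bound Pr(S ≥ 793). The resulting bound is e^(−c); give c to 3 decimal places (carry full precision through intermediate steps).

Write 793 = (1 + δ)μ, so δ = 793/450.11 − 1 = 0.7617916…
Then the exponent is δ²μ/(2 + δ) = (793 − μ)² / (μ·(2 + δ)) = 94.580168.

94.580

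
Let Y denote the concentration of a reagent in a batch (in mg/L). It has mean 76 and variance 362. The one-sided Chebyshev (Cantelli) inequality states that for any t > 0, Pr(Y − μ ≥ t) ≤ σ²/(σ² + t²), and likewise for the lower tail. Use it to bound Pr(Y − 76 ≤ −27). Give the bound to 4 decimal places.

0.3318

Here σ² = 362 and t = 27, so σ² + t² = 1091.
Cantelli's bound: 362/1091 = 0.3318.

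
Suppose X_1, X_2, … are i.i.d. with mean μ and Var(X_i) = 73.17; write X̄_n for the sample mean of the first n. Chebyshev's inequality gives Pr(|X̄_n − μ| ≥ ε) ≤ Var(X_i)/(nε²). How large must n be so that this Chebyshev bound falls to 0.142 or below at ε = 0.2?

12883

Require 73.17/(n·0.2²) ≤ 0.142, i.e. n ≥ 73.17/(0.142·0.2²) = 12882.042.
The smallest integer n is 12883.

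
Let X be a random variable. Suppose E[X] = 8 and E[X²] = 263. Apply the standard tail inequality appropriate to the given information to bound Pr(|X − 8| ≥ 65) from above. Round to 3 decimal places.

0.047

The first two moments determine the variance, so Chebyshev's inequality is the sharpest standard bound available.
Var(X) = E[X²] − (E[X])² = 263 − 64 = 199.
Chebyshev's inequality: Pr(|X − μ| ≥ t) ≤ Var(X)/t² = 199/4225 = 0.0471.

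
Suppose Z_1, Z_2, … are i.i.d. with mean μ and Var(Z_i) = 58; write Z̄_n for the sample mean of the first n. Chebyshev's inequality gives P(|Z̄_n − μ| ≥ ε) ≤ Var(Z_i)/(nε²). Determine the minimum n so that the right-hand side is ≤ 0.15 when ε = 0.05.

154667

Require 58/(n·0.05²) ≤ 0.15, i.e. n ≥ 58/(0.15·0.05²) = 154666.667.
The smallest integer n is 154667.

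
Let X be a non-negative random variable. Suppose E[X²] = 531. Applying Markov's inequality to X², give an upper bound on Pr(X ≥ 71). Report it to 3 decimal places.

0.105

Since X ≥ 0, the event {X ≥ 71} is the same as {X² ≥ 5041}.
Markov's inequality applied to X² gives Pr(X² ≥ 5041) ≤ E[X²]/5041 = 531/5041 = 0.1053.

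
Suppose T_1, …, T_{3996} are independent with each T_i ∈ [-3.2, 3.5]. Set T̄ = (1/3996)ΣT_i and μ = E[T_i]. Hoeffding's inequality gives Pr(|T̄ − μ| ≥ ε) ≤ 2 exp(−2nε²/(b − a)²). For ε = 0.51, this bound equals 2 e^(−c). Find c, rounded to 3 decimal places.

46.307

c = 2nε²/(b − a)² = 2·3996·0.51² / 6.7² = 46.3070.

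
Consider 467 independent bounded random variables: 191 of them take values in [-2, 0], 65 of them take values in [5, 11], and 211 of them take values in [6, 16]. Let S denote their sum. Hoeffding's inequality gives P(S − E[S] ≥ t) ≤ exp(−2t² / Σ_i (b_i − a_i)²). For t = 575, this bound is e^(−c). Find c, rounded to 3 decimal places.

27.320

Σ(b_i − a_i)² = 191·2² + 65·6² + 211·10² = 24204.
c = 2t² / 24204 = 2·575² / 24204 = 27.3199.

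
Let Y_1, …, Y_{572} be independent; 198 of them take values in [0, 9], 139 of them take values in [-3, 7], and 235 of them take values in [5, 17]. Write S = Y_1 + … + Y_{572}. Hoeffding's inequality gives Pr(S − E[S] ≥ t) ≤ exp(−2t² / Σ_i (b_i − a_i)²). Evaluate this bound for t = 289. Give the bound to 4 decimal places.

Σ(b_i − a_i)² = 198·9² + 139·10² + 235·12² = 63778.
Exponent = 2·289² / 63778 = 2.61912.
Bound = exp(−2.61912) = 0.07287.

0.0729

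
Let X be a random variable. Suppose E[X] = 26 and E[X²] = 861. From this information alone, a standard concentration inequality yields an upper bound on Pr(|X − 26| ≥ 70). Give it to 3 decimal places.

0.038

The first two moments determine the variance, so Chebyshev's inequality is the sharpest standard bound available.
Var(X) = E[X²] − (E[X])² = 861 − 676 = 185.
Chebyshev's inequality: Pr(|X − μ| ≥ t) ≤ Var(X)/t² = 185/4900 = 0.0378.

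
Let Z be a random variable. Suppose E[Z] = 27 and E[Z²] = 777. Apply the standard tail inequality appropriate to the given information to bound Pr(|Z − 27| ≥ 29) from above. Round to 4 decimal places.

0.0571

The first two moments determine the variance, so Chebyshev's inequality is the sharpest standard bound available.
Var(Z) = E[Z²] − (E[Z])² = 777 − 729 = 48.
Chebyshev's inequality: Pr(|Z − μ| ≥ t) ≤ Var(Z)/t² = 48/841 = 0.0571.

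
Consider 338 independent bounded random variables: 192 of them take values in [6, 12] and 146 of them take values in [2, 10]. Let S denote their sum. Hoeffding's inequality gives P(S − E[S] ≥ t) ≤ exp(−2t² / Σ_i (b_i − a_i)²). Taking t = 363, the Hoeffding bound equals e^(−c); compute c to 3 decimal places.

16.212

Σ(b_i − a_i)² = 192·6² + 146·8² = 16256.
c = 2t² / 16256 = 2·363² / 16256 = 16.2117.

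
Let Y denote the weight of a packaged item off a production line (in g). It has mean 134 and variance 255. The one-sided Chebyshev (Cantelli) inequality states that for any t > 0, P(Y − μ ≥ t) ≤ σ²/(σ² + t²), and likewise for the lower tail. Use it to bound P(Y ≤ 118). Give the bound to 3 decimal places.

Here σ² = 255 and t = 16, so σ² + t² = 511.
Cantelli's bound: 255/511 = 0.4990.

0.499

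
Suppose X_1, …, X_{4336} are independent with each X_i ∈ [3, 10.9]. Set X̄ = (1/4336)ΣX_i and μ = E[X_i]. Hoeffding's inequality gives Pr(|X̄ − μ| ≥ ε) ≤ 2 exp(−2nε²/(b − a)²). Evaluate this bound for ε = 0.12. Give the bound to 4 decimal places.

0.2704

Exponent: 2nε²/(b − a)² = 2·4336·0.12² / 7.9² = 2.00091.
Bound = 2·exp(−2.00091) = 0.27042.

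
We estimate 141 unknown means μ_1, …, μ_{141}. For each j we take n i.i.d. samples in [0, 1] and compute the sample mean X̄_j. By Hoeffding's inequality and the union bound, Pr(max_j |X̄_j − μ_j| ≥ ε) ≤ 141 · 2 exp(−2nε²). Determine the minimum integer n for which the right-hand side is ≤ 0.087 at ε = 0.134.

Need 2·141·exp(−2nε²) ≤ 0.087, i.e. exp(−2nε²) ≤ 0.087/282.
So 2nε² ≥ ln(282/0.087) = 8.083754.
Hence n ≥ 8.083754/(2·0.134²) = 225.099.
The smallest integer n is 226.

226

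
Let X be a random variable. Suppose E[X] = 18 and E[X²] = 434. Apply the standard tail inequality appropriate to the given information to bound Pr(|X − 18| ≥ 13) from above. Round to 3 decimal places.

0.651

The first two moments determine the variance, so Chebyshev's inequality is the sharpest standard bound available.
Var(X) = E[X²] − (E[X])² = 434 − 324 = 110.
Chebyshev's inequality: Pr(|X − μ| ≥ t) ≤ Var(X)/t² = 110/169 = 0.6509.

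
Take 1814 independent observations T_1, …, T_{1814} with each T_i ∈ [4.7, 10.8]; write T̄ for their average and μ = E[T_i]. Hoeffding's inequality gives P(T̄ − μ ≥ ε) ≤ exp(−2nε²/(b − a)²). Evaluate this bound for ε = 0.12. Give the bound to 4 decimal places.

0.2456

Exponent: 2nε²/(b − a)² = 2·1814·0.12² / 6.1² = 1.40401.
Bound = exp(−1.40401) = 0.24561.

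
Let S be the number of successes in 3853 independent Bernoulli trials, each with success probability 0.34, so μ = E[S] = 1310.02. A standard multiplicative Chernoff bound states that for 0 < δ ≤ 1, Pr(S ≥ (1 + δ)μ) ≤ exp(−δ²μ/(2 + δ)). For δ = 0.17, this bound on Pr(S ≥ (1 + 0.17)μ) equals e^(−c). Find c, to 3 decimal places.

17.447

c = δ²μ/(2 + δ) = 0.17²·1310.02/(2 + 0.17) = 17.4468.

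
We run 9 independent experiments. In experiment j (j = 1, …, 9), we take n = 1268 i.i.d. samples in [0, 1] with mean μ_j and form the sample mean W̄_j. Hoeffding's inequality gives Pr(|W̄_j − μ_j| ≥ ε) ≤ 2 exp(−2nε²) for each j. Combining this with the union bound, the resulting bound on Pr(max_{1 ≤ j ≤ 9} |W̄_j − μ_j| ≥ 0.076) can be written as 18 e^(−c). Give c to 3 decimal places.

Union bound over the 9 events: Pr(max_{1 ≤ j ≤ 9} |W̄_j − μ_j| ≥ 0.076) ≤ 9·2·exp(−2nε²) = 18 exp(−2·1268·0.076²).
So c = 2·1268·0.076² = 14.6479.

14.648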